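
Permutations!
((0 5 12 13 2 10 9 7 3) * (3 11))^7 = (0 7 2 5 11 10 12 3 9 13)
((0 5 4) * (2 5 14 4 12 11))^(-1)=(0 4 14)(2 11 12 5)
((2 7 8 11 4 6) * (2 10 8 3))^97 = (2 7 3)(4 10 11 6 8)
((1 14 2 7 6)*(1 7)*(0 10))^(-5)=(0 10)(1 14 2)(6 7)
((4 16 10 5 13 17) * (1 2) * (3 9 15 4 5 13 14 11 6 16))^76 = (5 16)(6 17)(10 14)(11 13)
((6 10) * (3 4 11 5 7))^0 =((3 4 11 5 7)(6 10))^0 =(11)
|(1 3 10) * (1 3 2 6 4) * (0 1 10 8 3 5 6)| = |(0 1 2)(3 8)(4 10 5 6)| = 12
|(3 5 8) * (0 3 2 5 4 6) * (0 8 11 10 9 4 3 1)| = |(0 1)(2 5 11 10 9 4 6 8)| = 8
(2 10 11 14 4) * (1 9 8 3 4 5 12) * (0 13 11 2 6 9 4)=(0 13 11 14 5 12 1 4 6 9 8 3)(2 10)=[13, 4, 10, 0, 6, 12, 9, 7, 3, 8, 2, 14, 1, 11, 5]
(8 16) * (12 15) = (8 16)(12 15) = [0, 1, 2, 3, 4, 5, 6, 7, 16, 9, 10, 11, 15, 13, 14, 12, 8]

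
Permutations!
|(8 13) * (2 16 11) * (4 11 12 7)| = 6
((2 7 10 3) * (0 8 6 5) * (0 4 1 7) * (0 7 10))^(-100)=((0 8 6 5 4 1 10 3 2 7))^(-100)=(10)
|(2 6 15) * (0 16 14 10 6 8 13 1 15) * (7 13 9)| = 35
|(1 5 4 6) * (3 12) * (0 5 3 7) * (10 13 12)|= 10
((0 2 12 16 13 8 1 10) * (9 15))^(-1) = ((0 2 12 16 13 8 1 10)(9 15))^(-1) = (0 10 1 8 13 16 12 2)(9 15)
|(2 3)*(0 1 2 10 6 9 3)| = |(0 1 2)(3 10 6 9)| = 12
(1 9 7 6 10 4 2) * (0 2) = (0 2 1 9 7 6 10 4) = [2, 9, 1, 3, 0, 5, 10, 6, 8, 7, 4]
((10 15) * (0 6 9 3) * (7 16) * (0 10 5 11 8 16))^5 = (0 15 7 10 16 3 8 9 11 6 5) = ((0 6 9 3 10 15 5 11 8 16 7))^5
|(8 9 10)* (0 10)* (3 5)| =|(0 10 8 9)(3 5)| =4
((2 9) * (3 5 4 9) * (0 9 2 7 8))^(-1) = ((0 9 7 8)(2 3 5 4))^(-1) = (0 8 7 9)(2 4 5 3)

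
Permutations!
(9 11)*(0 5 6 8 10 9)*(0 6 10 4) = (0 5 10 9 11 6 8 4) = [5, 1, 2, 3, 0, 10, 8, 7, 4, 11, 9, 6]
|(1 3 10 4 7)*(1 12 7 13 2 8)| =14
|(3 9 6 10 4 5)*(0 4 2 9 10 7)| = |(0 4 5 3 10 2 9 6 7)| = 9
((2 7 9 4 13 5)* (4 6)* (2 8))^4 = ((2 7 9 6 4 13 5 8))^4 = (2 4)(5 9)(6 8)(7 13)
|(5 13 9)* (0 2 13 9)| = 6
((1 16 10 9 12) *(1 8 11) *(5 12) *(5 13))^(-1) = (1 11 8 12 5 13 9 10 16)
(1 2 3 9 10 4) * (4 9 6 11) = (1 2 3 6 11 4)(9 10) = [0, 2, 3, 6, 1, 5, 11, 7, 8, 10, 9, 4]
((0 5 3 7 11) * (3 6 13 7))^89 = ((0 5 6 13 7 11))^89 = (0 11 7 13 6 5)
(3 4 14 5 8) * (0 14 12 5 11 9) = (0 14 11 9)(3 4 12 5 8) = [14, 1, 2, 4, 12, 8, 6, 7, 3, 0, 10, 9, 5, 13, 11]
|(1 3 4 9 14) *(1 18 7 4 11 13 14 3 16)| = 8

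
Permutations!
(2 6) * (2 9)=(2 6 9)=[0, 1, 6, 3, 4, 5, 9, 7, 8, 2]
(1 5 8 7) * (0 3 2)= (0 3 2)(1 5 8 7)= [3, 5, 0, 2, 4, 8, 6, 1, 7]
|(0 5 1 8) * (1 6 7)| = 6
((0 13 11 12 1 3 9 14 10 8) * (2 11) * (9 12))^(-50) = ((0 13 2 11 9 14 10 8)(1 3 12))^(-50) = (0 10 9 2)(1 3 12)(8 14 11 13)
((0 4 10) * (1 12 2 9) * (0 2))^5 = (0 1 2 4 12 9 10)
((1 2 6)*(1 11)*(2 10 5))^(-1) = ((1 10 5 2 6 11))^(-1) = (1 11 6 2 5 10)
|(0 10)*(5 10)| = 3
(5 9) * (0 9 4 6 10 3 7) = (0 9 5 4 6 10 3 7) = [9, 1, 2, 7, 6, 4, 10, 0, 8, 5, 3]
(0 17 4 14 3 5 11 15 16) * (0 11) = (0 17 4 14 3 5)(11 15 16) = [17, 1, 2, 5, 14, 0, 6, 7, 8, 9, 10, 15, 12, 13, 3, 16, 11, 4]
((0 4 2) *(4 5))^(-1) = (0 2 4 5)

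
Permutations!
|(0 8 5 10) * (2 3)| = |(0 8 5 10)(2 3)| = 4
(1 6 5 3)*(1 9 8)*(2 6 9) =(1 9 8)(2 6 5 3) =[0, 9, 6, 2, 4, 3, 5, 7, 1, 8]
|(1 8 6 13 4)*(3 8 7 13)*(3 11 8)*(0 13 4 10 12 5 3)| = |(0 13 10 12 5 3)(1 7 4)(6 11 8)| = 6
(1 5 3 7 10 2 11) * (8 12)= (1 5 3 7 10 2 11)(8 12)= [0, 5, 11, 7, 4, 3, 6, 10, 12, 9, 2, 1, 8]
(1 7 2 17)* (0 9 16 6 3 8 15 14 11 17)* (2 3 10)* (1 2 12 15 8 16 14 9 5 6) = (0 5 6 10 12 15 9 14 11 17 2)(1 7 3 16) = [5, 7, 0, 16, 4, 6, 10, 3, 8, 14, 12, 17, 15, 13, 11, 9, 1, 2]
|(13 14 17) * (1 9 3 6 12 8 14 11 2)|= 11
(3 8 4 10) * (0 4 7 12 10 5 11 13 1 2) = [4, 2, 0, 8, 5, 11, 6, 12, 7, 9, 3, 13, 10, 1] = (0 4 5 11 13 1 2)(3 8 7 12 10)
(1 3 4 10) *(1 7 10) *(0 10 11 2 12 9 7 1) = (0 10 1 3 4)(2 12 9 7 11) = [10, 3, 12, 4, 0, 5, 6, 11, 8, 7, 1, 2, 9]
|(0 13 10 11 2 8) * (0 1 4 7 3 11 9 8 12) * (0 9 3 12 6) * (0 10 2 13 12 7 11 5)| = |(0 12 9 8 1 4 11 13 2 6 10 3 5)| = 13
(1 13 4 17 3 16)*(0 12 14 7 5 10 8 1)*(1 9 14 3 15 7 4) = (0 12 3 16)(1 13)(4 17 15 7 5 10 8 9 14) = [12, 13, 2, 16, 17, 10, 6, 5, 9, 14, 8, 11, 3, 1, 4, 7, 0, 15]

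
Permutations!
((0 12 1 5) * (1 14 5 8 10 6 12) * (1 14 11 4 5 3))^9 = (0 4 12 10 1 14 5 11 6 8 3)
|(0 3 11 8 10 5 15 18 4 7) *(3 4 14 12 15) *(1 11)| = |(0 4 7)(1 11 8 10 5 3)(12 15 18 14)| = 12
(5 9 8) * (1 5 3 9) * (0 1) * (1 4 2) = (0 4 2 1 5)(3 9 8) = [4, 5, 1, 9, 2, 0, 6, 7, 3, 8]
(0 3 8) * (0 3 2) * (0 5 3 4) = (0 2 5 3 8 4) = [2, 1, 5, 8, 0, 3, 6, 7, 4]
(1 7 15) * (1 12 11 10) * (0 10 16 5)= [10, 7, 2, 3, 4, 0, 6, 15, 8, 9, 1, 16, 11, 13, 14, 12, 5]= (0 10 1 7 15 12 11 16 5)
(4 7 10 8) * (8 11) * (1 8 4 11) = [0, 8, 2, 3, 7, 5, 6, 10, 11, 9, 1, 4] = (1 8 11 4 7 10)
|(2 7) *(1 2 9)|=4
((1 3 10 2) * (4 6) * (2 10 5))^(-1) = ((10)(1 3 5 2)(4 6))^(-1) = (10)(1 2 5 3)(4 6)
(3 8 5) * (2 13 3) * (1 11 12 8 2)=(1 11 12 8 5)(2 13 3)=[0, 11, 13, 2, 4, 1, 6, 7, 5, 9, 10, 12, 8, 3]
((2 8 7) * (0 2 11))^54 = ((0 2 8 7 11))^54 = (0 11 7 8 2)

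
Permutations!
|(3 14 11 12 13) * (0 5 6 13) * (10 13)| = 9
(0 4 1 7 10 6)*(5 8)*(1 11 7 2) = (0 4 11 7 10 6)(1 2)(5 8) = [4, 2, 1, 3, 11, 8, 0, 10, 5, 9, 6, 7]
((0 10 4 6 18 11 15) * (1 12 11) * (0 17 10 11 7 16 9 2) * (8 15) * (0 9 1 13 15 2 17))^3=((0 11 8 2 9 17 10 4 6 18 13 15)(1 12 7 16))^3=(0 2 10 18)(1 16 7 12)(4 13 11 9)(6 15 8 17)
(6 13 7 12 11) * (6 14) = (6 13 7 12 11 14) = [0, 1, 2, 3, 4, 5, 13, 12, 8, 9, 10, 14, 11, 7, 6]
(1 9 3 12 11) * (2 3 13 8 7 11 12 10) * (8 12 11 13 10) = (1 9 10 2 3 8 7 13 12 11) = [0, 9, 3, 8, 4, 5, 6, 13, 7, 10, 2, 1, 11, 12]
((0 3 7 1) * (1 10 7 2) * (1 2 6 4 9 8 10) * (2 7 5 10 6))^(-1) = ((0 3 2 7 1)(4 9 8 6)(5 10))^(-1) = (0 1 7 2 3)(4 6 8 9)(5 10)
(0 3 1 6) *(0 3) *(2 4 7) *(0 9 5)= [9, 6, 4, 1, 7, 0, 3, 2, 8, 5]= (0 9 5)(1 6 3)(2 4 7)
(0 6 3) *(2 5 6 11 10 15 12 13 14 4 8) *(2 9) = (0 11 10 15 12 13 14 4 8 9 2 5 6 3) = [11, 1, 5, 0, 8, 6, 3, 7, 9, 2, 15, 10, 13, 14, 4, 12]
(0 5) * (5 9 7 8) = (0 9 7 8 5) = [9, 1, 2, 3, 4, 0, 6, 8, 5, 7]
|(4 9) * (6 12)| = 2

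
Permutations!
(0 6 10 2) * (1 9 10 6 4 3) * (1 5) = (0 4 3 5 1 9 10 2) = [4, 9, 0, 5, 3, 1, 6, 7, 8, 10, 2]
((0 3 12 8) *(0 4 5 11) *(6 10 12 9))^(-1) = ((0 3 9 6 10 12 8 4 5 11))^(-1) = (0 11 5 4 8 12 10 6 9 3)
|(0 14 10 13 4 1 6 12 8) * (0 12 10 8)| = 20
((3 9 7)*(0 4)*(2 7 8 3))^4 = (3 9 8)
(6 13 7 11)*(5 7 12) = (5 7 11 6 13 12) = [0, 1, 2, 3, 4, 7, 13, 11, 8, 9, 10, 6, 5, 12]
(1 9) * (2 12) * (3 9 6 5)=(1 6 5 3 9)(2 12)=[0, 6, 12, 9, 4, 3, 5, 7, 8, 1, 10, 11, 2]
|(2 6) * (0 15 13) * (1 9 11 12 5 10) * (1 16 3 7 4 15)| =|(0 1 9 11 12 5 10 16 3 7 4 15 13)(2 6)| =26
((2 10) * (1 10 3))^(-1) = (1 3 2 10)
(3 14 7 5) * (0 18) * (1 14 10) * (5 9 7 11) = [18, 14, 2, 10, 4, 3, 6, 9, 8, 7, 1, 5, 12, 13, 11, 15, 16, 17, 0] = (0 18)(1 14 11 5 3 10)(7 9)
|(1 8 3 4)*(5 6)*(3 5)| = 6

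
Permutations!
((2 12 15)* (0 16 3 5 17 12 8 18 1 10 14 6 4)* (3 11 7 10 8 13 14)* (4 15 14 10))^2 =((0 16 11 7 4)(1 8 18)(2 13 10 3 5 17 12 14 6 15))^2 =(0 11 4 16 7)(1 18 8)(2 10 5 12 6)(3 17 14 15 13)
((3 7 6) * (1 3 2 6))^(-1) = (1 7 3)(2 6)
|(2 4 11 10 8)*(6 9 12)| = |(2 4 11 10 8)(6 9 12)| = 15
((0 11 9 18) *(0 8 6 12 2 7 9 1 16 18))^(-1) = (0 9 7 2 12 6 8 18 16 1 11)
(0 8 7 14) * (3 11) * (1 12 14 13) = (0 8 7 13 1 12 14)(3 11) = [8, 12, 2, 11, 4, 5, 6, 13, 7, 9, 10, 3, 14, 1, 0]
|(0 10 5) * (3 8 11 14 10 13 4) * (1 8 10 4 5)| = |(0 13 5)(1 8 11 14 4 3 10)| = 21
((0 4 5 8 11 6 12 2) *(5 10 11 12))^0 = ((0 4 10 11 6 5 8 12 2))^0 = (12)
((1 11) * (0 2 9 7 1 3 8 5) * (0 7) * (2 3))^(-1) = (0 9 2 11 1 7 5 8 3)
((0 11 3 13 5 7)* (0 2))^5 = ((0 11 3 13 5 7 2))^5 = (0 7 13 11 2 5 3)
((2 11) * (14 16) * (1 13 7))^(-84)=((1 13 7)(2 11)(14 16))^(-84)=(16)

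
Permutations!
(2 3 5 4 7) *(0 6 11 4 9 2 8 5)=(0 6 11 4 7 8 5 9 2 3)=[6, 1, 3, 0, 7, 9, 11, 8, 5, 2, 10, 4]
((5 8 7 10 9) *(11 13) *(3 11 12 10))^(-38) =(3 8 9 12 11 7 5 10 13)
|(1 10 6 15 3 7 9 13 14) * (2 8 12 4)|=36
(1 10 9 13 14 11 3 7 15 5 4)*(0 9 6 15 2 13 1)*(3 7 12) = (0 9 1 10 6 15 5 4)(2 13 14 11 7)(3 12) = [9, 10, 13, 12, 0, 4, 15, 2, 8, 1, 6, 7, 3, 14, 11, 5]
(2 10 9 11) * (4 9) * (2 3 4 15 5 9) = (2 10 15 5 9 11 3 4) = [0, 1, 10, 4, 2, 9, 6, 7, 8, 11, 15, 3, 12, 13, 14, 5]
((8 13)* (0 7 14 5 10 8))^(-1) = ((0 7 14 5 10 8 13))^(-1) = (0 13 8 10 5 14 7)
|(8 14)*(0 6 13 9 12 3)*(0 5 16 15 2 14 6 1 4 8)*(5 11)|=15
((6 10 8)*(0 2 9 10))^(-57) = ((0 2 9 10 8 6))^(-57) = (0 10)(2 8)(6 9)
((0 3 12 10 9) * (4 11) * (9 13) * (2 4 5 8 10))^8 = (0 10 11 12 9 8 4 3 13 5 2)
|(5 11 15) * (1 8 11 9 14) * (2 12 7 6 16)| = 35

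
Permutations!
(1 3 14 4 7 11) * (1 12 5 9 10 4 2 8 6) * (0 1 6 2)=(0 1 3 14)(2 8)(4 7 11 12 5 9 10)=[1, 3, 8, 14, 7, 9, 6, 11, 2, 10, 4, 12, 5, 13, 0]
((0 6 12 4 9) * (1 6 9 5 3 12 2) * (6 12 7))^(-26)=((0 9)(1 12 4 5 3 7 6 2))^(-26)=(1 6 3 4)(2 7 5 12)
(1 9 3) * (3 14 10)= [0, 9, 2, 1, 4, 5, 6, 7, 8, 14, 3, 11, 12, 13, 10]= (1 9 14 10 3)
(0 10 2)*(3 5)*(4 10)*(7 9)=(0 4 10 2)(3 5)(7 9)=[4, 1, 0, 5, 10, 3, 6, 9, 8, 7, 2]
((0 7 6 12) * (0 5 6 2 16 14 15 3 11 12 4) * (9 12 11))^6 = (0 3)(2 12)(4 15)(5 16)(6 14)(7 9)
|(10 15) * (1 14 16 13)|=4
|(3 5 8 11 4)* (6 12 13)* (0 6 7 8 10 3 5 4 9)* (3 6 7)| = |(0 7 8 11 9)(3 4 5 10 6 12 13)| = 35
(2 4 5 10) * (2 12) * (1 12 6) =(1 12 2 4 5 10 6) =[0, 12, 4, 3, 5, 10, 1, 7, 8, 9, 6, 11, 2]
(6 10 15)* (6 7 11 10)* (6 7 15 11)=(15)(6 7)(10 11)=[0, 1, 2, 3, 4, 5, 7, 6, 8, 9, 11, 10, 12, 13, 14, 15]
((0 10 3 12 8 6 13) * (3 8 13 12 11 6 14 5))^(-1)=(0 13 12 6 11 3 5 14 8 10)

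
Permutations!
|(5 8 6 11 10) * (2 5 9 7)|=8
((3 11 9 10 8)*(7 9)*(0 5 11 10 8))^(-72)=(11)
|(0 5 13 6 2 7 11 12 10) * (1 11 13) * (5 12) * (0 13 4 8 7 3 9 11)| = 33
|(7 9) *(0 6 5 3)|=4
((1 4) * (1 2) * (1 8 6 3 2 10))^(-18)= ((1 4 10)(2 8 6 3))^(-18)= (10)(2 6)(3 8)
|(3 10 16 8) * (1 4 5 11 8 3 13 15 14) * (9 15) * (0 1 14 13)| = 6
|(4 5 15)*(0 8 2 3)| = 12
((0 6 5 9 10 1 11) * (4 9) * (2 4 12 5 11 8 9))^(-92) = (12)(0 6 11)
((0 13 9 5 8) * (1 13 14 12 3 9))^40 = (0 5 3 14 8 9 12)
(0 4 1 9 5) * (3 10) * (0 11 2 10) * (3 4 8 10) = (0 8 10 4 1 9 5 11 2 3) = [8, 9, 3, 0, 1, 11, 6, 7, 10, 5, 4, 2]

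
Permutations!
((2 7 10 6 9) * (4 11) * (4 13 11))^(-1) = (2 9 6 10 7)(11 13) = ((2 7 10 6 9)(11 13))^(-1)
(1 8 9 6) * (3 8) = (1 3 8 9 6) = [0, 3, 2, 8, 4, 5, 1, 7, 9, 6]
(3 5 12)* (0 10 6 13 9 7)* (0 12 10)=(3 5 10 6 13 9 7 12)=[0, 1, 2, 5, 4, 10, 13, 12, 8, 7, 6, 11, 3, 9]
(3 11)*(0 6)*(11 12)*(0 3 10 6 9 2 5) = (0 9 2 5)(3 12 11 10 6) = [9, 1, 5, 12, 4, 0, 3, 7, 8, 2, 6, 10, 11]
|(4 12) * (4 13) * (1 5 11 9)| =|(1 5 11 9)(4 12 13)| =12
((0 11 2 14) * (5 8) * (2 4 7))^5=(0 14 2 7 4 11)(5 8)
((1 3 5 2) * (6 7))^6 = ((1 3 5 2)(6 7))^6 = (7)(1 5)(2 3)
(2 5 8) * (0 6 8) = [6, 1, 5, 3, 4, 0, 8, 7, 2] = (0 6 8 2 5)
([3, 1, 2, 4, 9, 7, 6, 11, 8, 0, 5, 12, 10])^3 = (0 9 4 3)(5 12 7 10 11)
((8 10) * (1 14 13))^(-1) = ((1 14 13)(8 10))^(-1) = (1 13 14)(8 10)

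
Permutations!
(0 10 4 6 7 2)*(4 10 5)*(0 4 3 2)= [5, 1, 4, 2, 6, 3, 7, 0, 8, 9, 10]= (10)(0 5 3 2 4 6 7)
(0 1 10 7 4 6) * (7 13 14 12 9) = (0 1 10 13 14 12 9 7 4 6) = [1, 10, 2, 3, 6, 5, 0, 4, 8, 7, 13, 11, 9, 14, 12]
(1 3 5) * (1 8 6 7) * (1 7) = [0, 3, 2, 5, 4, 8, 1, 7, 6] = (1 3 5 8 6)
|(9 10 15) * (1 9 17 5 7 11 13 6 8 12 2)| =13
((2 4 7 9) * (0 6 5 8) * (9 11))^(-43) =(0 6 5 8)(2 7 9 4 11)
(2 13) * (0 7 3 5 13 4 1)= (0 7 3 5 13 2 4 1)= [7, 0, 4, 5, 1, 13, 6, 3, 8, 9, 10, 11, 12, 2]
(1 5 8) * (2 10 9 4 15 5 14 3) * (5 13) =[0, 14, 10, 2, 15, 8, 6, 7, 1, 4, 9, 11, 12, 5, 3, 13] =(1 14 3 2 10 9 4 15 13 5 8)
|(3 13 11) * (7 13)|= |(3 7 13 11)|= 4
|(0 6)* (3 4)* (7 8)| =|(0 6)(3 4)(7 8)| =2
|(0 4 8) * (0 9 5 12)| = 6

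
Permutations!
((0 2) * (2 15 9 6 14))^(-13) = ((0 15 9 6 14 2))^(-13) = (0 2 14 6 9 15)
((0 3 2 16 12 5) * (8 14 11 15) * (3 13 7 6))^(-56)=(0 12 2 6 13 5 16 3 7)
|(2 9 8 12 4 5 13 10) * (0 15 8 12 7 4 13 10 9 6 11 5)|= 15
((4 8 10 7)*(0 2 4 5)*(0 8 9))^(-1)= (0 9 4 2)(5 7 10 8)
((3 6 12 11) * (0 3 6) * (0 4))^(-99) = (12)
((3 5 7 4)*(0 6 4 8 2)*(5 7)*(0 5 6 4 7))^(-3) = (2 6 8 5 7)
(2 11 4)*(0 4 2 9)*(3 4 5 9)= [5, 1, 11, 4, 3, 9, 6, 7, 8, 0, 10, 2]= (0 5 9)(2 11)(3 4)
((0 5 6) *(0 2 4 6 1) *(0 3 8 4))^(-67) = (0 4 1 2 8 5 6 3)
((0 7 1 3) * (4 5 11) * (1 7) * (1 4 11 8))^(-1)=(11)(0 3 1 8 5 4)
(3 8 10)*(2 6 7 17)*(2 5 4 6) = (3 8 10)(4 6 7 17 5) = [0, 1, 2, 8, 6, 4, 7, 17, 10, 9, 3, 11, 12, 13, 14, 15, 16, 5]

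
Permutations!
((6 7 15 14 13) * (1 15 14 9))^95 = ((1 15 9)(6 7 14 13))^95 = (1 9 15)(6 13 14 7)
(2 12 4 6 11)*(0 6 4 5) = (0 6 11 2 12 5) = [6, 1, 12, 3, 4, 0, 11, 7, 8, 9, 10, 2, 5]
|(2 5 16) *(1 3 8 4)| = 12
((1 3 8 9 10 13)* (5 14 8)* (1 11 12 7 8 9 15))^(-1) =(1 15 8 7 12 11 13 10 9 14 5 3)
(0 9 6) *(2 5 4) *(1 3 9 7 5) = (0 7 5 4 2 1 3 9 6) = [7, 3, 1, 9, 2, 4, 0, 5, 8, 6]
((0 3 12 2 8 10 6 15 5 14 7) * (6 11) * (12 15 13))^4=(0 14 15)(2 6 8 13 10 12 11)(3 7 5)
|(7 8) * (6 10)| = 2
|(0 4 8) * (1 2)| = 6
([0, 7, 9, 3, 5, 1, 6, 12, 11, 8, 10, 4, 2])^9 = [0, 1, 2, 3, 4, 5, 6, 7, 8, 9, 10, 11, 12]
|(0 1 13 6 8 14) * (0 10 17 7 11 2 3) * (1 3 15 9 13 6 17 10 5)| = 70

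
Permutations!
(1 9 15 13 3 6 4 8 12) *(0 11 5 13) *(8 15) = [11, 9, 2, 6, 15, 13, 4, 7, 12, 8, 10, 5, 1, 3, 14, 0] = (0 11 5 13 3 6 4 15)(1 9 8 12)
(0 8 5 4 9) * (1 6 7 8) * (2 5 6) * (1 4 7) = (0 4 9)(1 2 5 7 8 6) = [4, 2, 5, 3, 9, 7, 1, 8, 6, 0]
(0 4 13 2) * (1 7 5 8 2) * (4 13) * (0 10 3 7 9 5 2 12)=(0 13 1 9 5 8 12)(2 10 3 7)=[13, 9, 10, 7, 4, 8, 6, 2, 12, 5, 3, 11, 0, 1]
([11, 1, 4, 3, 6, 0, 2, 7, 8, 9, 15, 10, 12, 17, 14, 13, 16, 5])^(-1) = (0 5 17 13 15 10 11)(2 6 4)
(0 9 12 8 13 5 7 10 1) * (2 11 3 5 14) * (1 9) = [1, 0, 11, 5, 4, 7, 6, 10, 13, 12, 9, 3, 8, 14, 2] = (0 1)(2 11 3 5 7 10 9 12 8 13 14)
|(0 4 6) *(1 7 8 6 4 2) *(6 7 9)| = |(0 2 1 9 6)(7 8)| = 10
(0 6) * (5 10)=(0 6)(5 10)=[6, 1, 2, 3, 4, 10, 0, 7, 8, 9, 5]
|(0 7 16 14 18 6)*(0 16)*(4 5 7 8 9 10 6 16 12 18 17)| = 13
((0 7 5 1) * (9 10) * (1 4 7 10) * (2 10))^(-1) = (0 1 9 10 2)(4 5 7)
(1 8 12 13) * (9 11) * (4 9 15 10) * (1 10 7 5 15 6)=(1 8 12 13 10 4 9 11 6)(5 15 7)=[0, 8, 2, 3, 9, 15, 1, 5, 12, 11, 4, 6, 13, 10, 14, 7]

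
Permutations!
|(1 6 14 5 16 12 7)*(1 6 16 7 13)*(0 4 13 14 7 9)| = 18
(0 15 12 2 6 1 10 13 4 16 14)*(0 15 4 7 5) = (0 4 16 14 15 12 2 6 1 10 13 7 5) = [4, 10, 6, 3, 16, 0, 1, 5, 8, 9, 13, 11, 2, 7, 15, 12, 14]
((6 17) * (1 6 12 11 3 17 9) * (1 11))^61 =(1 17 11 6 12 3 9)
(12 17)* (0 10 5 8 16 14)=(0 10 5 8 16 14)(12 17)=[10, 1, 2, 3, 4, 8, 6, 7, 16, 9, 5, 11, 17, 13, 0, 15, 14, 12]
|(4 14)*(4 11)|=3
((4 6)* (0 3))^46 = (6) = ((0 3)(4 6))^46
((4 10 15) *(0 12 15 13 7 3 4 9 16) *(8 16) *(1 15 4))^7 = (0 1 4 9 13 16 3 12 15 10 8 7)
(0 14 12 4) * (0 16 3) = (0 14 12 4 16 3) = [14, 1, 2, 0, 16, 5, 6, 7, 8, 9, 10, 11, 4, 13, 12, 15, 3]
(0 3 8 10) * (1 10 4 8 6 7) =(0 3 6 7 1 10)(4 8) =[3, 10, 2, 6, 8, 5, 7, 1, 4, 9, 0]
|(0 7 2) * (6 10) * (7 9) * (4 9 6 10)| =6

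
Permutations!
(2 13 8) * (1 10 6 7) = (1 10 6 7)(2 13 8) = [0, 10, 13, 3, 4, 5, 7, 1, 2, 9, 6, 11, 12, 8]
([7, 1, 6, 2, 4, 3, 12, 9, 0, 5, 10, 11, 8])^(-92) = (0 12 2 5 7 8 6 3 9)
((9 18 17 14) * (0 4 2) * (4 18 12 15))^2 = (0 17 9 15 2 18 14 12 4)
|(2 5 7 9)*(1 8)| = |(1 8)(2 5 7 9)| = 4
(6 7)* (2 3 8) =(2 3 8)(6 7) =[0, 1, 3, 8, 4, 5, 7, 6, 2]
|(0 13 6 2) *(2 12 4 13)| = |(0 2)(4 13 6 12)| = 4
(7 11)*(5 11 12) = (5 11 7 12) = [0, 1, 2, 3, 4, 11, 6, 12, 8, 9, 10, 7, 5]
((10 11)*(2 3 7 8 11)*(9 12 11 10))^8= ((2 3 7 8 10)(9 12 11))^8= (2 8 3 10 7)(9 11 12)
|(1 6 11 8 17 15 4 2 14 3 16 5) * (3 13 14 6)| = 28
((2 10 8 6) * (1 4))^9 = ((1 4)(2 10 8 6))^9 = (1 4)(2 10 8 6)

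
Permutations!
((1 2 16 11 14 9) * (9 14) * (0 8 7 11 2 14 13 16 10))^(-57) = (0 2 13 1 11 8 10 16 14 9 7) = ((0 8 7 11 9 1 14 13 16 2 10))^(-57)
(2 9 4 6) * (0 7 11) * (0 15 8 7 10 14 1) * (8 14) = (0 10 8 7 11 15 14 1)(2 9 4 6) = [10, 0, 9, 3, 6, 5, 2, 11, 7, 4, 8, 15, 12, 13, 1, 14]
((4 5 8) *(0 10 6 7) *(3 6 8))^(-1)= ((0 10 8 4 5 3 6 7))^(-1)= (0 7 6 3 5 4 8 10)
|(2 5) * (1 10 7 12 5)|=|(1 10 7 12 5 2)|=6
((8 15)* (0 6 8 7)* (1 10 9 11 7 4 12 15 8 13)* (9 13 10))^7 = ((0 6 10 13 1 9 11 7)(4 12 15))^7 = (0 7 11 9 1 13 10 6)(4 12 15)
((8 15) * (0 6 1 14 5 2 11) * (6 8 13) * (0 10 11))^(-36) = ((0 8 15 13 6 1 14 5 2)(10 11))^(-36) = (15)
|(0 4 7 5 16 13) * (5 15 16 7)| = 7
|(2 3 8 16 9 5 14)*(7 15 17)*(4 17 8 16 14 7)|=18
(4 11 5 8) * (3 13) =(3 13)(4 11 5 8) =[0, 1, 2, 13, 11, 8, 6, 7, 4, 9, 10, 5, 12, 3]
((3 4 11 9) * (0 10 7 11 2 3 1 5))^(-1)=(0 5 1 9 11 7 10)(2 4 3)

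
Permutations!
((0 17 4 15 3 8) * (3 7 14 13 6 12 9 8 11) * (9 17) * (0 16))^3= (0 16 8 9)(3 11)(4 14 12 15 13 17 7 6)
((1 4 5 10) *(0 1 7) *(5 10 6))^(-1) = ((0 1 4 10 7)(5 6))^(-1) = (0 7 10 4 1)(5 6)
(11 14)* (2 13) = (2 13)(11 14) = [0, 1, 13, 3, 4, 5, 6, 7, 8, 9, 10, 14, 12, 2, 11]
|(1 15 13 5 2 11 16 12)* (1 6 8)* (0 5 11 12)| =|(0 5 2 12 6 8 1 15 13 11 16)| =11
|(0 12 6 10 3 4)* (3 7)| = |(0 12 6 10 7 3 4)| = 7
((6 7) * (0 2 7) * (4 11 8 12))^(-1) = (0 6 7 2)(4 12 8 11)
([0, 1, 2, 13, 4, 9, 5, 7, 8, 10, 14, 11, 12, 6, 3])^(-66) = (3 9 13 10 6 14 5)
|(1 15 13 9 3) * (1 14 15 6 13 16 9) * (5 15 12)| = 21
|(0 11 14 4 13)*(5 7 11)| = 7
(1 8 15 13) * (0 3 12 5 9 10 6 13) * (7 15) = (0 3 12 5 9 10 6 13 1 8 7 15) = [3, 8, 2, 12, 4, 9, 13, 15, 7, 10, 6, 11, 5, 1, 14, 0]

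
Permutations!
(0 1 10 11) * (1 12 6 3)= [12, 10, 2, 1, 4, 5, 3, 7, 8, 9, 11, 0, 6]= (0 12 6 3 1 10 11)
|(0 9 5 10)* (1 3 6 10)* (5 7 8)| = |(0 9 7 8 5 1 3 6 10)| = 9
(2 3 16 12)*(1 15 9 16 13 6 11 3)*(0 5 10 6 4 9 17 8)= (0 5 10 6 11 3 13 4 9 16 12 2 1 15 17 8)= [5, 15, 1, 13, 9, 10, 11, 7, 0, 16, 6, 3, 2, 4, 14, 17, 12, 8]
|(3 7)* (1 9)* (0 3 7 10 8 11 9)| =7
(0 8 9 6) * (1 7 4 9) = [8, 7, 2, 3, 9, 5, 0, 4, 1, 6] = (0 8 1 7 4 9 6)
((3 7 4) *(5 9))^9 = (5 9)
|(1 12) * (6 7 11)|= 6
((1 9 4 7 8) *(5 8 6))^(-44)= (1 5 7 9 8 6 4)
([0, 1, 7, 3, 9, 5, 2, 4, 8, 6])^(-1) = (2 6 9 4 7)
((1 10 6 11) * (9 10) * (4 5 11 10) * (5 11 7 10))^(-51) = ((1 9 4 11)(5 7 10 6))^(-51) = (1 9 4 11)(5 7 10 6)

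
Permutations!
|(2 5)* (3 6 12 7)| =|(2 5)(3 6 12 7)| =4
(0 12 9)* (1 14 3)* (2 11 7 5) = [12, 14, 11, 1, 4, 2, 6, 5, 8, 0, 10, 7, 9, 13, 3] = (0 12 9)(1 14 3)(2 11 7 5)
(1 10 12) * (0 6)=(0 6)(1 10 12)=[6, 10, 2, 3, 4, 5, 0, 7, 8, 9, 12, 11, 1]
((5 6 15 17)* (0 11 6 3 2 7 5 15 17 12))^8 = (0 6 15)(11 17 12)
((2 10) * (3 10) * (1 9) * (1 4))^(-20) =(1 9 4)(2 3 10)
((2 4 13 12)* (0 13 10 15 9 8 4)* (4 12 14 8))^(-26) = ((0 13 14 8 12 2)(4 10 15 9))^(-26) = (0 12 14)(2 8 13)(4 15)(9 10)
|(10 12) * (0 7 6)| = |(0 7 6)(10 12)| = 6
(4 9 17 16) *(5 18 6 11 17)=(4 9 5 18 6 11 17 16)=[0, 1, 2, 3, 9, 18, 11, 7, 8, 5, 10, 17, 12, 13, 14, 15, 4, 16, 6]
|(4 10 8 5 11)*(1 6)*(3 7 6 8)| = 9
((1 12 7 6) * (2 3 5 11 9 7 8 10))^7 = ((1 12 8 10 2 3 5 11 9 7 6))^7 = (1 11 10 6 5 8 7 3 12 9 2)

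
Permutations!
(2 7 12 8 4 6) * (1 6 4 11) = (1 6 2 7 12 8 11) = [0, 6, 7, 3, 4, 5, 2, 12, 11, 9, 10, 1, 8]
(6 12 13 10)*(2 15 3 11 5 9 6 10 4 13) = (2 15 3 11 5 9 6 12)(4 13) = [0, 1, 15, 11, 13, 9, 12, 7, 8, 6, 10, 5, 2, 4, 14, 3]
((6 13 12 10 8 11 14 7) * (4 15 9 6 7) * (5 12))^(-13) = (4 11 10 5 6 15 14 8 12 13 9)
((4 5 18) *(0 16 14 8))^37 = (0 16 14 8)(4 5 18) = ((0 16 14 8)(4 5 18))^37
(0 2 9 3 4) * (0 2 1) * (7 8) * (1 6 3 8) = (0 6 3 4 2 9 8 7 1) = [6, 0, 9, 4, 2, 5, 3, 1, 7, 8]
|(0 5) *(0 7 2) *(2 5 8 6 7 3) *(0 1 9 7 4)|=|(0 8 6 4)(1 9 7 5 3 2)|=12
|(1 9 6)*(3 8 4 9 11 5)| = 8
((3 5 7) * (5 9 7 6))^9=(9)(5 6)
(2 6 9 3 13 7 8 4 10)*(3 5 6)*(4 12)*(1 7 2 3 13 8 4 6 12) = (1 7 4 10 3 8)(2 13)(5 12 6 9) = [0, 7, 13, 8, 10, 12, 9, 4, 1, 5, 3, 11, 6, 2]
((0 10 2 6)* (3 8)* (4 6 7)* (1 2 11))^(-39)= (0 10 11 1 2 7 4 6)(3 8)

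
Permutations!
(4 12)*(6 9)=(4 12)(6 9)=[0, 1, 2, 3, 12, 5, 9, 7, 8, 6, 10, 11, 4]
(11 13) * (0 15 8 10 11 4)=[15, 1, 2, 3, 0, 5, 6, 7, 10, 9, 11, 13, 12, 4, 14, 8]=(0 15 8 10 11 13 4)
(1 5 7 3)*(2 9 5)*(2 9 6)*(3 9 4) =(1 4 3)(2 6)(5 7 9) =[0, 4, 6, 1, 3, 7, 2, 9, 8, 5]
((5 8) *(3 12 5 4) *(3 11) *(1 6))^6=((1 6)(3 12 5 8 4 11))^6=(12)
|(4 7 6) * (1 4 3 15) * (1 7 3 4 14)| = 10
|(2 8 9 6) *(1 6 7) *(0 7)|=|(0 7 1 6 2 8 9)|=7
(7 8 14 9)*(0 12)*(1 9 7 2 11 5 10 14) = (0 12)(1 9 2 11 5 10 14 7 8) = [12, 9, 11, 3, 4, 10, 6, 8, 1, 2, 14, 5, 0, 13, 7]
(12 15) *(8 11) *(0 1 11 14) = (0 1 11 8 14)(12 15) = [1, 11, 2, 3, 4, 5, 6, 7, 14, 9, 10, 8, 15, 13, 0, 12]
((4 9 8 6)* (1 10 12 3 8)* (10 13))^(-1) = ((1 13 10 12 3 8 6 4 9))^(-1) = (1 9 4 6 8 3 12 10 13)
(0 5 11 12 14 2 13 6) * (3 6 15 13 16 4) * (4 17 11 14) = (0 5 14 2 16 17 11 12 4 3 6)(13 15) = [5, 1, 16, 6, 3, 14, 0, 7, 8, 9, 10, 12, 4, 15, 2, 13, 17, 11]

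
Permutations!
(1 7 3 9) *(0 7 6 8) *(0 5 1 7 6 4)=(0 6 8 5 1 4)(3 9 7)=[6, 4, 2, 9, 0, 1, 8, 3, 5, 7]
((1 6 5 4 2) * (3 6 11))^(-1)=((1 11 3 6 5 4 2))^(-1)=(1 2 4 5 6 3 11)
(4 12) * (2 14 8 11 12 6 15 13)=(2 14 8 11 12 4 6 15 13)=[0, 1, 14, 3, 6, 5, 15, 7, 11, 9, 10, 12, 4, 2, 8, 13]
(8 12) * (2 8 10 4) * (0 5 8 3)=[5, 1, 3, 0, 2, 8, 6, 7, 12, 9, 4, 11, 10]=(0 5 8 12 10 4 2 3)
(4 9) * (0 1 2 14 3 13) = (0 1 2 14 3 13)(4 9) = [1, 2, 14, 13, 9, 5, 6, 7, 8, 4, 10, 11, 12, 0, 3]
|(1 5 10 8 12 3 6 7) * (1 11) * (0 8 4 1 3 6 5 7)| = |(0 8 12 6)(1 7 11 3 5 10 4)| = 28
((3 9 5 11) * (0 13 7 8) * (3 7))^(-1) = ((0 13 3 9 5 11 7 8))^(-1) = (0 8 7 11 5 9 3 13)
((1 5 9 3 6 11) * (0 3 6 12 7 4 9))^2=(0 12 4 6 1)(3 7 9 11 5)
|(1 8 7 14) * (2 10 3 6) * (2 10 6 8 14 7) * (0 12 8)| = 14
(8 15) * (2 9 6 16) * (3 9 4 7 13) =(2 4 7 13 3 9 6 16)(8 15) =[0, 1, 4, 9, 7, 5, 16, 13, 15, 6, 10, 11, 12, 3, 14, 8, 2]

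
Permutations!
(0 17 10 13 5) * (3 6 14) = [17, 1, 2, 6, 4, 0, 14, 7, 8, 9, 13, 11, 12, 5, 3, 15, 16, 10] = (0 17 10 13 5)(3 6 14)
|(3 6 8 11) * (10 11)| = |(3 6 8 10 11)| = 5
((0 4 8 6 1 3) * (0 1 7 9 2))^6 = (0 2 9 7 6 8 4) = ((0 4 8 6 7 9 2)(1 3))^6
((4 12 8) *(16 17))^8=(17)(4 8 12)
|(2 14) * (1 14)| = |(1 14 2)| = 3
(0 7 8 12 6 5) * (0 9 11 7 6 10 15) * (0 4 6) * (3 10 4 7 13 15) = [0, 1, 2, 10, 6, 9, 5, 8, 12, 11, 3, 13, 4, 15, 14, 7] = (3 10)(4 6 5 9 11 13 15 7 8 12)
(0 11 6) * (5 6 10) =(0 11 10 5 6) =[11, 1, 2, 3, 4, 6, 0, 7, 8, 9, 5, 10]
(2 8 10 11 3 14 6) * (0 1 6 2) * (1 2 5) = (0 2 8 10 11 3 14 5 1 6) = [2, 6, 8, 14, 4, 1, 0, 7, 10, 9, 11, 3, 12, 13, 5]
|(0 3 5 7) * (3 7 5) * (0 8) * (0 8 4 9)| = 4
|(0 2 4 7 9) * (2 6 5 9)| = 12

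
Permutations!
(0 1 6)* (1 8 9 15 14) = [8, 6, 2, 3, 4, 5, 0, 7, 9, 15, 10, 11, 12, 13, 1, 14] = (0 8 9 15 14 1 6)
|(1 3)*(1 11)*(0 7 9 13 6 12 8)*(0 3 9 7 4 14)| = |(0 4 14)(1 9 13 6 12 8 3 11)| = 24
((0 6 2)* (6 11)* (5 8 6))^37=(0 11 5 8 6 2)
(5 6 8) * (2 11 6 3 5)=(2 11 6 8)(3 5)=[0, 1, 11, 5, 4, 3, 8, 7, 2, 9, 10, 6]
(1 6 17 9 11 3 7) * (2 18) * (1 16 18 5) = (1 6 17 9 11 3 7 16 18 2 5) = [0, 6, 5, 7, 4, 1, 17, 16, 8, 11, 10, 3, 12, 13, 14, 15, 18, 9, 2]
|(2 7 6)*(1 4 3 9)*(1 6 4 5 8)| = |(1 5 8)(2 7 4 3 9 6)| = 6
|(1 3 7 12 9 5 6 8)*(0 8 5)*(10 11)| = 14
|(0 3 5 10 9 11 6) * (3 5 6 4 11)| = 6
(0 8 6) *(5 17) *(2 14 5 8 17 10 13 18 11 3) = (0 17 8 6)(2 14 5 10 13 18 11 3) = [17, 1, 14, 2, 4, 10, 0, 7, 6, 9, 13, 3, 12, 18, 5, 15, 16, 8, 11]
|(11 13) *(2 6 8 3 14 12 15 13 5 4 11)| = |(2 6 8 3 14 12 15 13)(4 11 5)| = 24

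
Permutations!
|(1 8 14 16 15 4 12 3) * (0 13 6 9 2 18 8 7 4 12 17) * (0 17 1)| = |(0 13 6 9 2 18 8 14 16 15 12 3)(1 7 4)| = 12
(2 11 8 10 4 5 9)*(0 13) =(0 13)(2 11 8 10 4 5 9) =[13, 1, 11, 3, 5, 9, 6, 7, 10, 2, 4, 8, 12, 0]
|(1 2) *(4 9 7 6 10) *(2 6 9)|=|(1 6 10 4 2)(7 9)|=10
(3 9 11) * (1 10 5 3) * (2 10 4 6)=(1 4 6 2 10 5 3 9 11)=[0, 4, 10, 9, 6, 3, 2, 7, 8, 11, 5, 1]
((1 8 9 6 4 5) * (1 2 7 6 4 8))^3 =(2 8 5 6 4 7 9)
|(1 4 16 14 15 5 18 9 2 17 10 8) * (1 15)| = |(1 4 16 14)(2 17 10 8 15 5 18 9)| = 8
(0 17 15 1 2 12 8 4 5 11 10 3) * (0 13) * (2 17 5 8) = (0 5 11 10 3 13)(1 17 15)(2 12)(4 8) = [5, 17, 12, 13, 8, 11, 6, 7, 4, 9, 3, 10, 2, 0, 14, 1, 16, 15]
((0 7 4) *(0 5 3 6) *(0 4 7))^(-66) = ((7)(3 6 4 5))^(-66) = (7)(3 4)(5 6)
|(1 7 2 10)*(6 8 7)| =6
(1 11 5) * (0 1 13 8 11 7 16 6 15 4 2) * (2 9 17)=[1, 7, 0, 3, 9, 13, 15, 16, 11, 17, 10, 5, 12, 8, 14, 4, 6, 2]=(0 1 7 16 6 15 4 9 17 2)(5 13 8 11)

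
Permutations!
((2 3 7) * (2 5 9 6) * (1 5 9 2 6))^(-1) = (1 9 7 3 2 5) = ((1 5 2 3 7 9))^(-1)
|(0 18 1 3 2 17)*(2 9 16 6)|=|(0 18 1 3 9 16 6 2 17)|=9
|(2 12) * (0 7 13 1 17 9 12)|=|(0 7 13 1 17 9 12 2)|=8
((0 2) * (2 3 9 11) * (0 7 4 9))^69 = ((0 3)(2 7 4 9 11))^69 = (0 3)(2 11 9 4 7)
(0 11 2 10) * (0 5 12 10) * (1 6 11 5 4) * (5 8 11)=(0 8 11 2)(1 6 5 12 10 4)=[8, 6, 0, 3, 1, 12, 5, 7, 11, 9, 4, 2, 10]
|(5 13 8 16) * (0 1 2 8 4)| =8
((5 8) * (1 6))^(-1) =(1 6)(5 8)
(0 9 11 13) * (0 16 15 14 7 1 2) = (0 9 11 13 16 15 14 7 1 2) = [9, 2, 0, 3, 4, 5, 6, 1, 8, 11, 10, 13, 12, 16, 7, 14, 15]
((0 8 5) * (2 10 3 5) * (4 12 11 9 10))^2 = (0 2 12 9 3)(4 11 10 5 8)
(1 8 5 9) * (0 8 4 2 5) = (0 8)(1 4 2 5 9) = [8, 4, 5, 3, 2, 9, 6, 7, 0, 1]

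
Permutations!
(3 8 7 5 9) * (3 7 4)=(3 8 4)(5 9 7)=[0, 1, 2, 8, 3, 9, 6, 5, 4, 7]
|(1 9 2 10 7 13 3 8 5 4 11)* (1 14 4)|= 9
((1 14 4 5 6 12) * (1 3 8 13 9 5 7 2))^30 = ((1 14 4 7 2)(3 8 13 9 5 6 12))^30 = (14)(3 13 5 12 8 9 6)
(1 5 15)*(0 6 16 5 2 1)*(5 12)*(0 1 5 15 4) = [6, 2, 5, 3, 0, 4, 16, 7, 8, 9, 10, 11, 15, 13, 14, 1, 12] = (0 6 16 12 15 1 2 5 4)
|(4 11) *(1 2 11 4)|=3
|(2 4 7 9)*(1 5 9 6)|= 7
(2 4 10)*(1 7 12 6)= (1 7 12 6)(2 4 10)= [0, 7, 4, 3, 10, 5, 1, 12, 8, 9, 2, 11, 6]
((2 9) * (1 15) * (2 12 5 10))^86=(15)(2 9 12 5 10)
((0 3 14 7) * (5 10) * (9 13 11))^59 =((0 3 14 7)(5 10)(9 13 11))^59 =(0 7 14 3)(5 10)(9 11 13)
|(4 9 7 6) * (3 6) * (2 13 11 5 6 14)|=10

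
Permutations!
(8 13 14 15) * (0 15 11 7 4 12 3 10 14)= [15, 1, 2, 10, 12, 5, 6, 4, 13, 9, 14, 7, 3, 0, 11, 8]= (0 15 8 13)(3 10 14 11 7 4 12)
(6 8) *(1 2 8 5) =[0, 2, 8, 3, 4, 1, 5, 7, 6] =(1 2 8 6 5)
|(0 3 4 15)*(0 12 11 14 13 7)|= 9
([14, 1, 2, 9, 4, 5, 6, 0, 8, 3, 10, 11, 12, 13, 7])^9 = (14)(3 9)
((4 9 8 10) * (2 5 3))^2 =((2 5 3)(4 9 8 10))^2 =(2 3 5)(4 8)(9 10)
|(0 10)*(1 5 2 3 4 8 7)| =|(0 10)(1 5 2 3 4 8 7)| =14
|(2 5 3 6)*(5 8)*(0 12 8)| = 7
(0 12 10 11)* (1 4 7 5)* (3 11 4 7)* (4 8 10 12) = (12)(0 4 3 11)(1 7 5)(8 10) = [4, 7, 2, 11, 3, 1, 6, 5, 10, 9, 8, 0, 12]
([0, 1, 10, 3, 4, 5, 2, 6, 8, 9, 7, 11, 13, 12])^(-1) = [0, 1, 6, 3, 4, 5, 7, 10, 8, 9, 2, 11, 13, 12]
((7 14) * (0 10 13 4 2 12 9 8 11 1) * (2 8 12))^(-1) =((0 10 13 4 8 11 1)(7 14)(9 12))^(-1) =(0 1 11 8 4 13 10)(7 14)(9 12)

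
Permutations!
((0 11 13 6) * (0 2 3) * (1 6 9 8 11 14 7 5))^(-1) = ((0 14 7 5 1 6 2 3)(8 11 13 9))^(-1) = (0 3 2 6 1 5 7 14)(8 9 13 11)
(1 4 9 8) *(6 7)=[0, 4, 2, 3, 9, 5, 7, 6, 1, 8]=(1 4 9 8)(6 7)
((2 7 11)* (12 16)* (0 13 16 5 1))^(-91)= ((0 13 16 12 5 1)(2 7 11))^(-91)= (0 1 5 12 16 13)(2 11 7)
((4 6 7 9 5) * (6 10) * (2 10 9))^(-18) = (2 6)(7 10)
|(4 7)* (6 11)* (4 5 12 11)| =6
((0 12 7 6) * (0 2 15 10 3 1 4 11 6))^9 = ((0 12 7)(1 4 11 6 2 15 10 3))^9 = (1 4 11 6 2 15 10 3)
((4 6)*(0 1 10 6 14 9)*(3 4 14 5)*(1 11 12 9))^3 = (0 9 12 11)(1 14 6 10)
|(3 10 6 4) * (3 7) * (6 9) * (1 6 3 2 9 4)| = 6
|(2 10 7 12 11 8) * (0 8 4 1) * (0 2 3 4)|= 10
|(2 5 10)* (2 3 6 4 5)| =5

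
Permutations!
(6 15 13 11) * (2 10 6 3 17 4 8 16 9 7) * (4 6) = (2 10 4 8 16 9 7)(3 17 6 15 13 11) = [0, 1, 10, 17, 8, 5, 15, 2, 16, 7, 4, 3, 12, 11, 14, 13, 9, 6]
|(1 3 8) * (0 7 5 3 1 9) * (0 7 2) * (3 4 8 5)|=6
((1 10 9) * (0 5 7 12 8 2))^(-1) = (0 2 8 12 7 5)(1 9 10)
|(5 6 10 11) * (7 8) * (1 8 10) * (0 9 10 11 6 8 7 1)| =|(0 9 10 6)(1 7 11 5 8)| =20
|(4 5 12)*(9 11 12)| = 5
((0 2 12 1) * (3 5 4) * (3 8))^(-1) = (0 1 12 2)(3 8 4 5)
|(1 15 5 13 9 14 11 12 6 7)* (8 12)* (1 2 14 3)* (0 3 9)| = |(0 3 1 15 5 13)(2 14 11 8 12 6 7)| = 42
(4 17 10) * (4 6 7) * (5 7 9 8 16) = [0, 1, 2, 3, 17, 7, 9, 4, 16, 8, 6, 11, 12, 13, 14, 15, 5, 10] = (4 17 10 6 9 8 16 5 7)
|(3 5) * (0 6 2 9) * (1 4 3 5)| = |(0 6 2 9)(1 4 3)| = 12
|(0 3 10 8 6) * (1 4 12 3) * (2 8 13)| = 10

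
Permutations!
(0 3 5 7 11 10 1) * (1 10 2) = (0 3 5 7 11 2 1) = [3, 0, 1, 5, 4, 7, 6, 11, 8, 9, 10, 2]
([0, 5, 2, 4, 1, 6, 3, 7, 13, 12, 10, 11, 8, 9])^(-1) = [0, 4, 2, 6, 3, 1, 5, 7, 12, 13, 10, 11, 9, 8]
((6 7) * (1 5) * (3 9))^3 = (1 5)(3 9)(6 7)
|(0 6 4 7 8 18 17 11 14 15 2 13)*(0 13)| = |(0 6 4 7 8 18 17 11 14 15 2)| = 11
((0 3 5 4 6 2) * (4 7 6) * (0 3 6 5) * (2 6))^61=((0 2 3)(5 7))^61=(0 2 3)(5 7)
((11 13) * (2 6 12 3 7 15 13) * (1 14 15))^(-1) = (1 7 3 12 6 2 11 13 15 14)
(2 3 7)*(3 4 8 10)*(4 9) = (2 9 4 8 10 3 7) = [0, 1, 9, 7, 8, 5, 6, 2, 10, 4, 3]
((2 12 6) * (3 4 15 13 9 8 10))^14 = (15)(2 6 12)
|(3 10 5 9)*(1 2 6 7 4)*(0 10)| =5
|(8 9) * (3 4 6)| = 6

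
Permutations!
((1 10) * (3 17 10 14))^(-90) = (17)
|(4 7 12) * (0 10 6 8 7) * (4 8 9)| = 15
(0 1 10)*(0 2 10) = (0 1)(2 10) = [1, 0, 10, 3, 4, 5, 6, 7, 8, 9, 2]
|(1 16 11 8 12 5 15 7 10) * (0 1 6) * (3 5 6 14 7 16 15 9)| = 24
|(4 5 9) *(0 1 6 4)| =6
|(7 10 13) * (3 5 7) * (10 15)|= 6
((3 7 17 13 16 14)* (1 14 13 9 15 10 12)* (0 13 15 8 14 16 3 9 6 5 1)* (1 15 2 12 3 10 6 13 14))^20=(17)(0 1)(2 9)(5 6 15)(8 12)(14 16)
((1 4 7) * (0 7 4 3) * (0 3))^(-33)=((0 7 1))^(-33)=(7)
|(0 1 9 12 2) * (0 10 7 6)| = 8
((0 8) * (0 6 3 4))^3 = (0 3 8 4 6) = ((0 8 6 3 4))^3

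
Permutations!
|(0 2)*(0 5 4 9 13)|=6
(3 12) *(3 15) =(3 12 15) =[0, 1, 2, 12, 4, 5, 6, 7, 8, 9, 10, 11, 15, 13, 14, 3]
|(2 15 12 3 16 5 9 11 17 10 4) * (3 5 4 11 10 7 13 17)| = |(2 15 12 5 9 10 11 3 16 4)(7 13 17)| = 30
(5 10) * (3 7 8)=(3 7 8)(5 10)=[0, 1, 2, 7, 4, 10, 6, 8, 3, 9, 5]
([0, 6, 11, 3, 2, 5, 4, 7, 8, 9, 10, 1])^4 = (1 11 2 4 6)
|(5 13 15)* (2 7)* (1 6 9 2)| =|(1 6 9 2 7)(5 13 15)| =15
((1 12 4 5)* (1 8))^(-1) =((1 12 4 5 8))^(-1) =(1 8 5 4 12)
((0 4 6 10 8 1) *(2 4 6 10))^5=((0 6 2 4 10 8 1))^5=(0 8 4 6 1 10 2)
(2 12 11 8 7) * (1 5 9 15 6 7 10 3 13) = [0, 5, 12, 13, 4, 9, 7, 2, 10, 15, 3, 8, 11, 1, 14, 6] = (1 5 9 15 6 7 2 12 11 8 10 3 13)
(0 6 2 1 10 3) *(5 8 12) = (0 6 2 1 10 3)(5 8 12) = [6, 10, 1, 0, 4, 8, 2, 7, 12, 9, 3, 11, 5]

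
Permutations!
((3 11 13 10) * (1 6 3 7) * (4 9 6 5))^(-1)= ((1 5 4 9 6 3 11 13 10 7))^(-1)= (1 7 10 13 11 3 6 9 4 5)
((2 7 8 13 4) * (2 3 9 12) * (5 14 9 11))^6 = ((2 7 8 13 4 3 11 5 14 9 12))^6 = (2 11 7 5 8 14 13 9 4 12 3)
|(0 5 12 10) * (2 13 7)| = |(0 5 12 10)(2 13 7)| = 12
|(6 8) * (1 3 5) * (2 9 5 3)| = 4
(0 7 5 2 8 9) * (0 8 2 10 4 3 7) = (3 7 5 10 4)(8 9) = [0, 1, 2, 7, 3, 10, 6, 5, 9, 8, 4]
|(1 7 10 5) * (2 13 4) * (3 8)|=|(1 7 10 5)(2 13 4)(3 8)|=12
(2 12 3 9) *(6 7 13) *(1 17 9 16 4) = (1 17 9 2 12 3 16 4)(6 7 13) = [0, 17, 12, 16, 1, 5, 7, 13, 8, 2, 10, 11, 3, 6, 14, 15, 4, 9]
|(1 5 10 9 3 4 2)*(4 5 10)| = |(1 10 9 3 5 4 2)| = 7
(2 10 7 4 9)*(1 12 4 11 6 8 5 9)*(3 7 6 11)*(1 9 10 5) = (1 12 4 9 2 5 10 6 8)(3 7) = [0, 12, 5, 7, 9, 10, 8, 3, 1, 2, 6, 11, 4]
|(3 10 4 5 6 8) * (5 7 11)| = |(3 10 4 7 11 5 6 8)| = 8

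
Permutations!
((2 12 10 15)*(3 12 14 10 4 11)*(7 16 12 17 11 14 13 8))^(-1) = (2 15 10 14 4 12 16 7 8 13)(3 11 17)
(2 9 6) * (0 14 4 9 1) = [14, 0, 1, 3, 9, 5, 2, 7, 8, 6, 10, 11, 12, 13, 4] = (0 14 4 9 6 2 1)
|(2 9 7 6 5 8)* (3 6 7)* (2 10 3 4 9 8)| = |(2 8 10 3 6 5)(4 9)| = 6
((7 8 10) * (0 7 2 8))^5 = (0 7)(2 10 8)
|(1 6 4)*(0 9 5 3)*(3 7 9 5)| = |(0 5 7 9 3)(1 6 4)| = 15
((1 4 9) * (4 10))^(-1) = (1 9 4 10)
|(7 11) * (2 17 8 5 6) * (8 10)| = 6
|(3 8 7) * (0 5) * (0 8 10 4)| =|(0 5 8 7 3 10 4)| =7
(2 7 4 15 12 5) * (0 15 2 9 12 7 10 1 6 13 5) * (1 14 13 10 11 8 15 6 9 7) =[6, 9, 11, 3, 2, 7, 10, 4, 15, 12, 14, 8, 0, 5, 13, 1] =(0 6 10 14 13 5 7 4 2 11 8 15 1 9 12)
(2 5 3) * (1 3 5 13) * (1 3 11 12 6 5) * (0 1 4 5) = [1, 11, 13, 2, 5, 4, 0, 7, 8, 9, 10, 12, 6, 3] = (0 1 11 12 6)(2 13 3)(4 5)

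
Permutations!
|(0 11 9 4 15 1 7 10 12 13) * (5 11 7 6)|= |(0 7 10 12 13)(1 6 5 11 9 4 15)|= 35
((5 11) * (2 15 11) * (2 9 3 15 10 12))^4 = ((2 10 12)(3 15 11 5 9))^4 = (2 10 12)(3 9 5 11 15)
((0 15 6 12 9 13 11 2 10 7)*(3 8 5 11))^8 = ((0 15 6 12 9 13 3 8 5 11 2 10 7))^8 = (0 5 12 10 3 15 11 9 7 8 6 2 13)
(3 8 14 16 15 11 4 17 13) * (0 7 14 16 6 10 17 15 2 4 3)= (0 7 14 6 10 17 13)(2 4 15 11 3 8 16)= [7, 1, 4, 8, 15, 5, 10, 14, 16, 9, 17, 3, 12, 0, 6, 11, 2, 13]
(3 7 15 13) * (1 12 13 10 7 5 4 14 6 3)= [0, 12, 2, 5, 14, 4, 3, 15, 8, 9, 7, 11, 13, 1, 6, 10]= (1 12 13)(3 5 4 14 6)(7 15 10)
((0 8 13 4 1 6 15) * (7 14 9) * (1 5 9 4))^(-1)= (0 15 6 1 13 8)(4 14 7 9 5)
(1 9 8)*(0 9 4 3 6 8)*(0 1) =[9, 4, 2, 6, 3, 5, 8, 7, 0, 1] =(0 9 1 4 3 6 8)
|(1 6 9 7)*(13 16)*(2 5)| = |(1 6 9 7)(2 5)(13 16)| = 4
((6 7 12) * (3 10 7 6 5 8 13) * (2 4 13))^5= (2 7 4 12 13 5 3 8 10)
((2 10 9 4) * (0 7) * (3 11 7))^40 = ((0 3 11 7)(2 10 9 4))^40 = (11)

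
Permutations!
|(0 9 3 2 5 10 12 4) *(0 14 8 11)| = |(0 9 3 2 5 10 12 4 14 8 11)| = 11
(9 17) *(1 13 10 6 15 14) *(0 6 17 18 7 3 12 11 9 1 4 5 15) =(0 6)(1 13 10 17)(3 12 11 9 18 7)(4 5 15 14) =[6, 13, 2, 12, 5, 15, 0, 3, 8, 18, 17, 9, 11, 10, 4, 14, 16, 1, 7]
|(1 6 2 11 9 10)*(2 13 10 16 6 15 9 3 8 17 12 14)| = |(1 15 9 16 6 13 10)(2 11 3 8 17 12 14)| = 7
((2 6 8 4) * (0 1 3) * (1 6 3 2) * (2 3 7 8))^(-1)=(0 3 1 4 8 7 2 6)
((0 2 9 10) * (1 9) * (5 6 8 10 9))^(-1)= (0 10 8 6 5 1 2)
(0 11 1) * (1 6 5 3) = (0 11 6 5 3 1) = [11, 0, 2, 1, 4, 3, 5, 7, 8, 9, 10, 6]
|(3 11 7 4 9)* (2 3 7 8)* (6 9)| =4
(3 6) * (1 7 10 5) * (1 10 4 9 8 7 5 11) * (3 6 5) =(1 3 5 10 11)(4 9 8 7) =[0, 3, 2, 5, 9, 10, 6, 4, 7, 8, 11, 1]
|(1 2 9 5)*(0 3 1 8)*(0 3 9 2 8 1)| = 6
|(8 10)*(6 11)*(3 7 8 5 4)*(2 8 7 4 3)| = 6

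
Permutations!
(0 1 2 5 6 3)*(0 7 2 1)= [0, 1, 5, 7, 4, 6, 3, 2]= (2 5 6 3 7)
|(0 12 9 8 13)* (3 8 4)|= 7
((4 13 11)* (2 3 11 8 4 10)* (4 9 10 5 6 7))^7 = ((2 3 11 5 6 7 4 13 8 9 10))^7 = (2 13 5 10 4 11 9 7 3 8 6)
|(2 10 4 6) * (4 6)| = |(2 10 6)| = 3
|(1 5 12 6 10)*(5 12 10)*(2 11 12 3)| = 8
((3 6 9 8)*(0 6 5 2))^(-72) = (0 5 8 6 2 3 9)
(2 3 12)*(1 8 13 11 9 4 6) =[0, 8, 3, 12, 6, 5, 1, 7, 13, 4, 10, 9, 2, 11] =(1 8 13 11 9 4 6)(2 3 12)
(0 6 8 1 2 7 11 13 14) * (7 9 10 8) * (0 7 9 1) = (0 6 9 10 8)(1 2)(7 11 13 14) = [6, 2, 1, 3, 4, 5, 9, 11, 0, 10, 8, 13, 12, 14, 7]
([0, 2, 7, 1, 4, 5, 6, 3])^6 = (1 7)(2 3)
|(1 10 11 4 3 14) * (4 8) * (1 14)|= 6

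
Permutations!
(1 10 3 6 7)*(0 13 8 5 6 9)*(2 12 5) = [13, 10, 12, 9, 4, 6, 7, 1, 2, 0, 3, 11, 5, 8] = (0 13 8 2 12 5 6 7 1 10 3 9)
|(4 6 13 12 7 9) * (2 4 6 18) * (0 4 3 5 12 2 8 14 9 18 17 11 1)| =|(0 4 17 11 1)(2 3 5 12 7 18 8 14 9 6 13)| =55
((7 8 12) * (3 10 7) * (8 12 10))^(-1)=((3 8 10 7 12))^(-1)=(3 12 7 10 8)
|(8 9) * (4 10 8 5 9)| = 6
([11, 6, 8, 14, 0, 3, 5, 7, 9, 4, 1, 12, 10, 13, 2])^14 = [11, 6, 8, 14, 0, 3, 5, 7, 9, 4, 1, 12, 10, 13, 2]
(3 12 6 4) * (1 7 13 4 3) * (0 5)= (0 5)(1 7 13 4)(3 12 6)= [5, 7, 2, 12, 1, 0, 3, 13, 8, 9, 10, 11, 6, 4]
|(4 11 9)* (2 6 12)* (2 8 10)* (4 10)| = |(2 6 12 8 4 11 9 10)| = 8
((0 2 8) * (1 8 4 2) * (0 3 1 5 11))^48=(11)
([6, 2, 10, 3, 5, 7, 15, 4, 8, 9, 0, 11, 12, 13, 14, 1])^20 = (0 15 2)(1 10 6)(4 7 5)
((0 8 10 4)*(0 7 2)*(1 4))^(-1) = ((0 8 10 1 4 7 2))^(-1) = (0 2 7 4 1 10 8)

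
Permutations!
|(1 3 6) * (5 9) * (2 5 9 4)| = 3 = |(9)(1 3 6)(2 5 4)|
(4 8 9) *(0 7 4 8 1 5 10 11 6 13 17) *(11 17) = (0 7 4 1 5 10 17)(6 13 11)(8 9) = [7, 5, 2, 3, 1, 10, 13, 4, 9, 8, 17, 6, 12, 11, 14, 15, 16, 0]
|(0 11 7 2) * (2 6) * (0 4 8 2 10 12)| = 6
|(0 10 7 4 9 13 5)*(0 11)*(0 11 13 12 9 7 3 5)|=10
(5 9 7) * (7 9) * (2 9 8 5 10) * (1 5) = [0, 5, 9, 3, 4, 7, 6, 10, 1, 8, 2] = (1 5 7 10 2 9 8)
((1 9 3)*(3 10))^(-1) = (1 3 10 9)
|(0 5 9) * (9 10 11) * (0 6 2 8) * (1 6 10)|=|(0 5 1 6 2 8)(9 10 11)|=6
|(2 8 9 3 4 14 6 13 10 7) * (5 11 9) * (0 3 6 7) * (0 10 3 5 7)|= 9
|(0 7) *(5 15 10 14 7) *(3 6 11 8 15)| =10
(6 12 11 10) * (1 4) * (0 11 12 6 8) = (12)(0 11 10 8)(1 4) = [11, 4, 2, 3, 1, 5, 6, 7, 0, 9, 8, 10, 12]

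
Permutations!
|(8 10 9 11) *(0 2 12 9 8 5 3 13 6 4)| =10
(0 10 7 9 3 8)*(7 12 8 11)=[10, 1, 2, 11, 4, 5, 6, 9, 0, 3, 12, 7, 8]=(0 10 12 8)(3 11 7 9)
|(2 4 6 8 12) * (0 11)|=|(0 11)(2 4 6 8 12)|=10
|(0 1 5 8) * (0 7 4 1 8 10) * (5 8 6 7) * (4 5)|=|(0 6 7 5 10)(1 8 4)|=15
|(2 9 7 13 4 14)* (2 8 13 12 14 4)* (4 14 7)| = 6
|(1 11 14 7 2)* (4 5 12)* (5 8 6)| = 5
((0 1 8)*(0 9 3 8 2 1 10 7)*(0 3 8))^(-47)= (0 10 7 3)(1 2)(8 9)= ((0 10 7 3)(1 2)(8 9))^(-47)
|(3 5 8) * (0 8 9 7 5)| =3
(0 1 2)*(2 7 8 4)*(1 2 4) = (0 2)(1 7 8) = [2, 7, 0, 3, 4, 5, 6, 8, 1]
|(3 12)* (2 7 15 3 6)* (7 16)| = |(2 16 7 15 3 12 6)| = 7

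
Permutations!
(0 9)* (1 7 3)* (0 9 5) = (9)(0 5)(1 7 3) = [5, 7, 2, 1, 4, 0, 6, 3, 8, 9]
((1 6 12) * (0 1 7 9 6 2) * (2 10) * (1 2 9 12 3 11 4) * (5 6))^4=((0 2)(1 10 9 5 6 3 11 4)(7 12))^4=(12)(1 6)(3 10)(4 5)(9 11)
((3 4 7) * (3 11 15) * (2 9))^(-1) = (2 9)(3 15 11 7 4)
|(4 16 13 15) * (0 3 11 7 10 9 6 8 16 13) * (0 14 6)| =12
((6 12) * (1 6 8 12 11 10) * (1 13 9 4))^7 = (13)(8 12) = ((1 6 11 10 13 9 4)(8 12))^7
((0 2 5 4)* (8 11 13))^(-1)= (0 4 5 2)(8 13 11)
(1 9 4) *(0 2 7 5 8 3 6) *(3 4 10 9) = (0 2 7 5 8 4 1 3 6)(9 10) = [2, 3, 7, 6, 1, 8, 0, 5, 4, 10, 9]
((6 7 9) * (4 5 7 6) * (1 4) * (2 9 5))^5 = ((1 4 2 9)(5 7))^5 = (1 4 2 9)(5 7)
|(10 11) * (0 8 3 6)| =4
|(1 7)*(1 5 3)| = |(1 7 5 3)| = 4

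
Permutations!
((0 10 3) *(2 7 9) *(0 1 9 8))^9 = ((0 10 3 1 9 2 7 8))^9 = (0 10 3 1 9 2 7 8)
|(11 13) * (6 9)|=2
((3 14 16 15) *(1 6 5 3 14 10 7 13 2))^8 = ((1 6 5 3 10 7 13 2)(14 16 15))^8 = (14 15 16)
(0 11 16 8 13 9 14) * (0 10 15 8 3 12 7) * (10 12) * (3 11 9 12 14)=(0 9 3 10 15 8 13 12 7)(11 16)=[9, 1, 2, 10, 4, 5, 6, 0, 13, 3, 15, 16, 7, 12, 14, 8, 11]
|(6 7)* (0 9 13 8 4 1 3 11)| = |(0 9 13 8 4 1 3 11)(6 7)| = 8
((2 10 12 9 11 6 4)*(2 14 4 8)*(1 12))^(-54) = ((1 12 9 11 6 8 2 10)(4 14))^(-54) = (14)(1 9 6 2)(8 10 12 11)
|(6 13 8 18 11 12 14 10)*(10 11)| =15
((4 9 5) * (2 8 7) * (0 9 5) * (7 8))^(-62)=(9)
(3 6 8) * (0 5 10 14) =(0 5 10 14)(3 6 8) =[5, 1, 2, 6, 4, 10, 8, 7, 3, 9, 14, 11, 12, 13, 0]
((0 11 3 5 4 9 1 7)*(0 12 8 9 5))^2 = ((0 11 3)(1 7 12 8 9)(4 5))^2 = (0 3 11)(1 12 9 7 8)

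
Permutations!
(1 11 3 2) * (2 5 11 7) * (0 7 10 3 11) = (11)(0 7 2 1 10 3 5) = [7, 10, 1, 5, 4, 0, 6, 2, 8, 9, 3, 11]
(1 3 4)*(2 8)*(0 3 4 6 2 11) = (0 3 6 2 8 11)(1 4) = [3, 4, 8, 6, 1, 5, 2, 7, 11, 9, 10, 0]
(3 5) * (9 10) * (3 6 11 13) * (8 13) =(3 5 6 11 8 13)(9 10) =[0, 1, 2, 5, 4, 6, 11, 7, 13, 10, 9, 8, 12, 3]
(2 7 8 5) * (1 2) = [0, 2, 7, 3, 4, 1, 6, 8, 5] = (1 2 7 8 5)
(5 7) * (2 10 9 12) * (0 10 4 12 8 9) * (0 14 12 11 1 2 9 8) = (0 10 14 12 9)(1 2 4 11)(5 7) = [10, 2, 4, 3, 11, 7, 6, 5, 8, 0, 14, 1, 9, 13, 12]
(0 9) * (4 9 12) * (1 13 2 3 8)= (0 12 4 9)(1 13 2 3 8)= [12, 13, 3, 8, 9, 5, 6, 7, 1, 0, 10, 11, 4, 2]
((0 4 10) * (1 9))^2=((0 4 10)(1 9))^2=(0 10 4)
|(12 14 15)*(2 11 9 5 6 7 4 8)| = |(2 11 9 5 6 7 4 8)(12 14 15)| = 24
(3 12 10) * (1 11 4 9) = (1 11 4 9)(3 12 10) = [0, 11, 2, 12, 9, 5, 6, 7, 8, 1, 3, 4, 10]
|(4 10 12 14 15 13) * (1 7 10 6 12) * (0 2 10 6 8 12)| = |(0 2 10 1 7 6)(4 8 12 14 15 13)| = 6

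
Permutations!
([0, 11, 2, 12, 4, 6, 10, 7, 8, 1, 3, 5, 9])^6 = (1 12 10 5)(3 6 11 9)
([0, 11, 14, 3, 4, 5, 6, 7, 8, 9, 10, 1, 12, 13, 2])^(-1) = (1 11)(2 14)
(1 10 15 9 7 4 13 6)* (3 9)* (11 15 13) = (1 10 13 6)(3 9 7 4 11 15) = [0, 10, 2, 9, 11, 5, 1, 4, 8, 7, 13, 15, 12, 6, 14, 3]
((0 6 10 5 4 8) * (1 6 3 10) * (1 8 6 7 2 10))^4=((0 3 1 7 2 10 5 4 6 8))^4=(0 2 6 1 5)(3 10 8 7 4)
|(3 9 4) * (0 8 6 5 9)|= 7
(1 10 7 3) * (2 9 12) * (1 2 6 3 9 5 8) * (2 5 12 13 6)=(1 10 7 9 13 6 3 5 8)(2 12)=[0, 10, 12, 5, 4, 8, 3, 9, 1, 13, 7, 11, 2, 6]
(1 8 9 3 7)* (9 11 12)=(1 8 11 12 9 3 7)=[0, 8, 2, 7, 4, 5, 6, 1, 11, 3, 10, 12, 9]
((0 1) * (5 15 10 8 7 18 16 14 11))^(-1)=(0 1)(5 11 14 16 18 7 8 10 15)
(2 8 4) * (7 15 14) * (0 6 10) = (0 6 10)(2 8 4)(7 15 14) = [6, 1, 8, 3, 2, 5, 10, 15, 4, 9, 0, 11, 12, 13, 7, 14]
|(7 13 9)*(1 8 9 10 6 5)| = 8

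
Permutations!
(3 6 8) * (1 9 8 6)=(1 9 8 3)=[0, 9, 2, 1, 4, 5, 6, 7, 3, 8]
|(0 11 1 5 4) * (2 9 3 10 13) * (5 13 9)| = |(0 11 1 13 2 5 4)(3 10 9)| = 21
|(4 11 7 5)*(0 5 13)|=|(0 5 4 11 7 13)|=6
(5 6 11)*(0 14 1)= (0 14 1)(5 6 11)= [14, 0, 2, 3, 4, 6, 11, 7, 8, 9, 10, 5, 12, 13, 1]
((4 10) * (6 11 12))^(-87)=(12)(4 10)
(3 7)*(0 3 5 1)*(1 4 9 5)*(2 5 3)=(0 2 5 4 9 3 7 1)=[2, 0, 5, 7, 9, 4, 6, 1, 8, 3]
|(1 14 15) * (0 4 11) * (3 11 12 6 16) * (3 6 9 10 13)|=|(0 4 12 9 10 13 3 11)(1 14 15)(6 16)|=24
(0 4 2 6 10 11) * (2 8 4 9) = (0 9 2 6 10 11)(4 8) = [9, 1, 6, 3, 8, 5, 10, 7, 4, 2, 11, 0]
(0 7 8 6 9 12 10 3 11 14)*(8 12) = (0 7 12 10 3 11 14)(6 9 8) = [7, 1, 2, 11, 4, 5, 9, 12, 6, 8, 3, 14, 10, 13, 0]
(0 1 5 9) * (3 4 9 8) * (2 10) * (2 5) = (0 1 2 10 5 8 3 4 9) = [1, 2, 10, 4, 9, 8, 6, 7, 3, 0, 5]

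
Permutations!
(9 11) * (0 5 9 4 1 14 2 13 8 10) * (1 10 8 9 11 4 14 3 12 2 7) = (0 5 11 14 7 1 3 12 2 13 9 4 10) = [5, 3, 13, 12, 10, 11, 6, 1, 8, 4, 0, 14, 2, 9, 7]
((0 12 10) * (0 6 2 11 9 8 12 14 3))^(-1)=(0 3 14)(2 6 10 12 8 9 11)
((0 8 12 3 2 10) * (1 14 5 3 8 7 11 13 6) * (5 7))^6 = ((0 5 3 2 10)(1 14 7 11 13 6)(8 12))^6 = (14)(0 5 3 2 10)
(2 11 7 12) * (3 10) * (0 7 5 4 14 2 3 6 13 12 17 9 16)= [7, 1, 11, 10, 14, 4, 13, 17, 8, 16, 6, 5, 3, 12, 2, 15, 0, 9]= (0 7 17 9 16)(2 11 5 4 14)(3 10 6 13 12)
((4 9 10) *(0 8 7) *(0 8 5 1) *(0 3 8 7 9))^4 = (0 8)(1 10)(3 4)(5 9)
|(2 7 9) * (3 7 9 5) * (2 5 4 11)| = 7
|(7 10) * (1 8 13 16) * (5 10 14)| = 4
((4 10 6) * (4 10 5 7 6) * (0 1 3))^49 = (0 1 3)(4 10 6 7 5)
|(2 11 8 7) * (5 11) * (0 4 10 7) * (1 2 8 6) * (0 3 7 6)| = 24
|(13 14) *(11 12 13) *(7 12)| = 5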